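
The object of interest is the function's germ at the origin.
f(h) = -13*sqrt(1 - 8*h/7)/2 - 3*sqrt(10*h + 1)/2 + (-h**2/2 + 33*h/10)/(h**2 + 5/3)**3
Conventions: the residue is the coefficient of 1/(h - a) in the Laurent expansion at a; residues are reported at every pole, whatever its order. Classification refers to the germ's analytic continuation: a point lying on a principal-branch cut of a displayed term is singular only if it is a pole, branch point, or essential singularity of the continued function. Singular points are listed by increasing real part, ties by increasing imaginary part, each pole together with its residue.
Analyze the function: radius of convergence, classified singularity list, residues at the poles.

Radius of convergence at 0: 1/10.
At -1/10: an algebraic (square-root) branch point.
At -((1/3)*sqrt(15))*i: a pole of order 3; residue -((3/800)*sqrt(15))*i.
At ((1/3)*sqrt(15))*i: a pole of order 3; residue ((3/800)*sqrt(15))*i.
At 7/8: an algebraic (square-root) branch point.

Denominator factor (h**2 + 5/3)^3: discriminant -20/3, complex-conjugate roots ((1/3)*sqrt(15))*i and -((1/3)*sqrt(15))*i; poles of order 3, moduli (1/3)*sqrt(15) and (1/3)*sqrt(15).
Branch term (-3/2)*sqrt(1 - h/(-1/10)): its argument vanishes at h = -1/10, a square-root branch point, modulus 1/10.
Branch term (-13/2)*sqrt(1 - h/(7/8)): its argument vanishes at h = 7/8, a square-root branch point, modulus 7/8.
The radius of convergence is the smallest modulus among the singular points: 1/10.
The branch terms are analytic at -((1/3)*sqrt(15))*i and contribute nothing to the residue; only the rational part matters.
The factor h**2 + 5/3 splits as (h - a)(h - a') with a = -((1/3)*sqrt(15))*i, a' = ((1/3)*sqrt(15))*i. At the order-3 pole a set g(h) = (h - a)^3*(rational part) = [-h**2/2 + 33*h/10] / (h - a')^3.
Order-3 pole: residue = g''(a)/2; g''(-((1/3)*sqrt(15))*i) = -((3/400)*sqrt(15))*i, so the residue is -((3/800)*sqrt(15))*i.
The branch terms are analytic at ((1/3)*sqrt(15))*i and contribute nothing to the residue; only the rational part matters.
The factor h**2 + 5/3 splits as (h - a)(h - a') with a = ((1/3)*sqrt(15))*i, a' = -((1/3)*sqrt(15))*i. At the order-3 pole a set g(h) = (h - a)^3*(rational part) = [-h**2/2 + 33*h/10] / (h - a')^3.
Order-3 pole: residue = g''(a)/2; g''(((1/3)*sqrt(15))*i) = ((3/400)*sqrt(15))*i, so the residue is ((3/800)*sqrt(15))*i.
List the singular points by increasing real part (a conjugate pair: the negative imaginary part first).


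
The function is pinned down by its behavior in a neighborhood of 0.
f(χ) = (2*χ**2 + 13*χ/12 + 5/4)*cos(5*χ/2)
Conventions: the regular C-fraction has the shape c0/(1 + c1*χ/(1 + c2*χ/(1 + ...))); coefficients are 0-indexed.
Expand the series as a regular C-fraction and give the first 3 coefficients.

The regular C-fraction coefficients are [5/4, -13/15, 4097/1560].

Taylor coefficients (expand at 0): a_0 = 5/4, a_1 = 13/12, a_2 = -61/32.
c0 = a_0 = 5/4. Peel one level at a time: if S = 1 + c*χ/S' with S'(0) = 1, then c is the χ-coefficient of S and S' = c*χ/(S - 1).
S_1 = c0/f = 1 + (-13/15)*χ + (4097/1800)*χ^2 + ...; c1 = -13/15.
S_2 = c1*χ/(S_1 - 1) = 1 + (4097/1560)*χ + ...; c2 = 4097/1560.


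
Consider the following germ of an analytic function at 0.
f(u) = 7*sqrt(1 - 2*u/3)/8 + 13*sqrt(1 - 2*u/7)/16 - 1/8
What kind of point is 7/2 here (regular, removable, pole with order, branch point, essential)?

The term (13/16)*sqrt(1 - u/(7/2)) has argument 1 - 7/2/(7/2) = 0 at 7/2: a square-root (algebraic, two-sheeted) branch point; the remaining terms are analytic or single-valued there.

The point is an algebraic (square-root) branch point.


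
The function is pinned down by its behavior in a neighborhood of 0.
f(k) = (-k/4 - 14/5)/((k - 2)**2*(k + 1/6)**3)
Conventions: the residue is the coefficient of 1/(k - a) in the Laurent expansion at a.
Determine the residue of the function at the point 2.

The residue is 60642/142805.

At the order-2 pole 2 set g(k) = (k - (2))^2*f(k) = (-k/4 - 14/5)/(k + 1/6)**3.
Order-2 pole: residue = g'(a); g'(2) = 60642/142805, so the residue is 60642/142805.


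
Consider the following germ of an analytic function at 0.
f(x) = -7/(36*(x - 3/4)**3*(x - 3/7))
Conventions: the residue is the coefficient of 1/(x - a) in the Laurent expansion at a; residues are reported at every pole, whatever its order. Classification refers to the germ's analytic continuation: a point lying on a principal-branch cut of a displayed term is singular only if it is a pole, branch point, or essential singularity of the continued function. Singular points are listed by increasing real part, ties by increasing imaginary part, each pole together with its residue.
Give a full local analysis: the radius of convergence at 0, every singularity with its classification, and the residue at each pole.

Radius of convergence at 0: 3/7.
At 3/7: a pole of order 1; residue 38416/6561.
At 3/4: a pole of order 3; residue -38416/6561.

Denominator factor (x - 3/4)^3: pole of order 3 at 3/4, modulus 3/4.
Denominator factor (x - 3/7): pole of order 1 at 3/7, modulus 3/7.
The radius of convergence is the smallest modulus among the singular points: 3/7.
At the order-1 pole 3/7 set g(x) = (x - (3/7))*f(x) = -7/(36*(x - 3/4)**3).
Simple pole: residue = g(a) at a = 3/7, which is 38416/6561.
At the order-3 pole 3/4 set g(x) = (x - (3/4))^3*f(x) = -7/(36*(x - 3/7)).
Order-3 pole: residue = g''(a)/2; g''(3/4) = -76832/6561, so the residue is -38416/6561.
List the singular points by increasing real part (a conjugate pair: the negative imaginary part first).


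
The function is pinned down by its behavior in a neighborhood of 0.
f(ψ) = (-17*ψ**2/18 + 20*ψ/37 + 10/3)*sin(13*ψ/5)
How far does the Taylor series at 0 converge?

The radius of convergence is infinite.

The factor sin(13*ψ/5) is entire and contributes no finite singular point.
The polynomial part has no poles.
No finite singular points: the Taylor series at 0 converges everywhere.


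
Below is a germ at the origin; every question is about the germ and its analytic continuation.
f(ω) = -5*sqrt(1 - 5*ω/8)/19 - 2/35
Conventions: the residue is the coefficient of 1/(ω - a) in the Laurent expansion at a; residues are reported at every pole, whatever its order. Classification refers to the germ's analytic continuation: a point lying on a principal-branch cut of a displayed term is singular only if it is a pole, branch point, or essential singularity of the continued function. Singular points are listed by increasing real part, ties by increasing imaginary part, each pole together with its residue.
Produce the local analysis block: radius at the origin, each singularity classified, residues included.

Radius of convergence at 0: 8/5.
At 8/5: an algebraic (square-root) branch point.

Branch term (-5/19)*sqrt(1 - ω/(8/5)): its argument vanishes at ω = 8/5, a square-root branch point, modulus 8/5.
The radius of convergence is the smallest modulus among the singular points: 8/5.


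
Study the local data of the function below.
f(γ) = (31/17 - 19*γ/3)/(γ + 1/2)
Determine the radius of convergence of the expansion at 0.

Denominator factor (γ + 1/2): pole of order 1 at -1/2, modulus 1/2.
The radius of convergence is the smallest modulus among the singular points: 1/2.

The radius of convergence is 1/2.


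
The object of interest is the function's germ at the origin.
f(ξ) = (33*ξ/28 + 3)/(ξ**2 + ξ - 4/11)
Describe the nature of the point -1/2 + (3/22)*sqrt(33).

The denominator factor ξ**2 + ξ - 4/11 vanishes at -1/2 + (3/22)*sqrt(33) and appears to the power 1; the numerator there equals 135/56 + (9/56)*sqrt(33), nonzero, and no other factor vanishes.
Hence a pole whose order is the multiplicity, 1.

The point is a pole of order 1.


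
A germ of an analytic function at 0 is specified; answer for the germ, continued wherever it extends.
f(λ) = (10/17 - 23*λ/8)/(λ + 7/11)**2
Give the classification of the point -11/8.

The point is a regular point.

Denominator factors: λ + 7/11 = -65/88 at λ = -11/8 — none vanishes.
So the germ continues analytically to -11/8.


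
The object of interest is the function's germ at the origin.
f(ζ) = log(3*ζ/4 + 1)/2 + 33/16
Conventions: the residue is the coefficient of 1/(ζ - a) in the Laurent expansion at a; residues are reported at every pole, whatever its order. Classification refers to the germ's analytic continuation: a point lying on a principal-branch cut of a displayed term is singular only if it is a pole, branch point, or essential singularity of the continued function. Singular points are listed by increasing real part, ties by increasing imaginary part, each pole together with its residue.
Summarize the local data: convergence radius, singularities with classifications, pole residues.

Radius of convergence at 0: 4/3.
At -4/3: a logarithmic branch point.

Branch term (1/2)*log(1 - ζ/(-4/3)): its argument vanishes at ζ = -4/3, a logarithmic branch point, modulus 4/3.
The radius of convergence is the smallest modulus among the singular points: 4/3.


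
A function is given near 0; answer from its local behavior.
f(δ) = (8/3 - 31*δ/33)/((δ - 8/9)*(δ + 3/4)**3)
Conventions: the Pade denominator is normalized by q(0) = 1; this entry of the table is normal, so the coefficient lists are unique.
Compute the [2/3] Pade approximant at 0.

Taylor coefficients needed (expand at 0): a_0 = -64/9, a_1 = 2272/99, a_2 = -17836/297, a_3 = 682789/5346, a_4 = -400457/1584, a_5 = 475886623/1026432.
Write the denominator as Q(δ) = 1 + q1*δ + q2*δ^2 + q3*δ^3. Requiring Q*f - P = O(δ^6) with deg P <= 2 kills the coefficients of δ^3..δ^5 in Q*f:
  δ^3: a_3 + q1*a_2 + q2*a_1 + q3*a_0 = 0, i.e. 682789/5346 + (-17836/297)*q1 + (2272/99)*q2 + (-64/9)*q3 = 0.
  δ^4: a_4 + q1*a_3 + q2*a_2 + q3*a_1 = 0, i.e. -400457/1584 + (682789/5346)*q1 + (-17836/297)*q2 + (2272/99)*q3 = 0.
  δ^5: a_5 + q1*a_4 + q2*a_3 + q3*a_2 = 0, i.e. 475886623/1026432 + (-400457/1584)*q1 + (682789/5346)*q2 + (-17836/297)*q3 = 0.
Solving this linear system: q1 = 18833453581/7903461592, q2 = -398213188/2963798097, q3 = -69276329956/26674182873.
The numerator is Q*f truncated at degree 2: P0 = a_0 = -64/9; P1 = a_1 + q1*a_0 = 587239177000/97805337201; P2 = a_2 + q1*a_1 + q2*a_0 = -47937892000/10867259689.

The Pade approximant has numerator coefficients [-64/9, 587239177000/97805337201, -47937892000/10867259689]; denominator coefficients [1, 18833453581/7903461592, -398213188/2963798097, -69276329956/26674182873].


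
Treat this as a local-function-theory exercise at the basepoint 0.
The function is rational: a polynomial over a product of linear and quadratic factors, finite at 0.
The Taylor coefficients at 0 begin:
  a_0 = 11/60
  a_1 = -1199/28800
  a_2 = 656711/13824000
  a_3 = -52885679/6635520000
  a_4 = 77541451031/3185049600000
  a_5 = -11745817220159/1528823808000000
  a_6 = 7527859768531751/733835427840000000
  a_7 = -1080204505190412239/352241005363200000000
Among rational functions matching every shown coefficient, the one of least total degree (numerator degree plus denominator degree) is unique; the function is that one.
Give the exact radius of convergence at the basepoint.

No rational of total degree below 4 reproduces all 8 coefficients; solving the [0/4] Pade equations on them gives f(ε) = -11/(5*(ε**2 - ε/8 - 12/5)*(ε**2 + 7*ε/8 + 5)), whose expansion matches every shown term.
Denominator factor (ε**2 + 7*ε/8 + 5): discriminant -1231/64, complex-conjugate roots (-7/16) + ((1/16)*sqrt(1231))*i and (-7/16) - ((1/16)*sqrt(1231))*i; poles of order 1, moduli sqrt(5) and sqrt(5).
Denominator factor (ε**2 - ε/8 - 12/5): discriminant 3077/320, real irrational roots 1/16 + (1/80)*sqrt(15385) and 1/16 - (1/80)*sqrt(15385); poles of order 1, moduli 1/16 + (1/80)*sqrt(15385) and -1/16 + (1/80)*sqrt(15385).
The radius of convergence is the smallest modulus among the singular points: -1/16 + (1/80)*sqrt(15385).

The radius of convergence is -1/16 + (1/80)*sqrt(15385).


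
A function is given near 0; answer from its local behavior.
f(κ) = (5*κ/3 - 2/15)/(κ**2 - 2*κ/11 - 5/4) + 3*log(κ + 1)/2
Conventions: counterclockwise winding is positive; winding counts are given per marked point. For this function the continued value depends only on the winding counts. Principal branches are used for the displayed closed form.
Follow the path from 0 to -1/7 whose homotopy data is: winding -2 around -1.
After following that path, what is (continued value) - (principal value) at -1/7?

The rational part is single-valued and drops out of the difference; each branch term changes only by its own monodromy.
(3/2)*log(1 - κ/(-1)): each positive loop around -1 adds 2*pi*i to the log, so winding -2 contributes (3/2)*(-2)*2*pi*i = -(6)*pi*i.
Summing the contributions at κ = -1/7 gives -(6)*pi*i.

Continued minus principal equals -(6)*pi*i.


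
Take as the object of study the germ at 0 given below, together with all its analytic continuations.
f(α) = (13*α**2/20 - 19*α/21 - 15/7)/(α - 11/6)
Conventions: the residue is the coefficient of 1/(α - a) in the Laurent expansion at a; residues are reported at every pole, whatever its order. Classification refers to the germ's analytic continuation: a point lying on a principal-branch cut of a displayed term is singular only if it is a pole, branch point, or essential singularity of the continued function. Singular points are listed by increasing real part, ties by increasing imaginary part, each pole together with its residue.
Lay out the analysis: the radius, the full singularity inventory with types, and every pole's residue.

Denominator factor (α - 11/6): pole of order 1 at 11/6, modulus 11/6.
The radius of convergence is the smallest modulus among the singular points: 11/6.
At the order-1 pole 11/6 set g(α) = (α - (11/6))*f(α) = 13*α**2/20 - 19*α/21 - 15/7.
Simple pole: residue = g(a) at a = 11/6, which is -8149/5040.

Radius of convergence at 0: 11/6.
At 11/6: a pole of order 1; residue -8149/5040.


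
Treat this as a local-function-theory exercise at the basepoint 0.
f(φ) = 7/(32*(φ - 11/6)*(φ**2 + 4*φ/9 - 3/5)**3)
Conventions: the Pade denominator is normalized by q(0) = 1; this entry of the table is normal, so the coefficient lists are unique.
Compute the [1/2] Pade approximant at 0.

The Pade approximant has numerator coefficients [875/1584, 33458075/14690808]; denominator coefficients [1, 1382588/1020195, -124436947/9181755].

Taylor coefficients needed (expand at 0): a_0 = 875/1584, a_1 = 119875/78408, a_2 = 252177625/46574352, a_3 = 277666487875/20748873816.
Write the denominator as Q(φ) = 1 + q1*φ + q2*φ^2. Requiring Q*f - P = O(φ^4) with deg P <= 1 kills the coefficients of φ^2..φ^3 in Q*f:
  φ^2: a_2 + q1*a_1 + q2*a_0 = 0, i.e. 252177625/46574352 + (119875/78408)*q1 + (875/1584)*q2 = 0.
  φ^3: a_3 + q1*a_2 + q2*a_1 = 0, i.e. 277666487875/20748873816 + (252177625/46574352)*q1 + (119875/78408)*q2 = 0.
Solving this linear system: q1 = 1382588/1020195, q2 = -124436947/9181755.
The numerator is Q*f truncated at degree 1: P0 = a_0 = 875/1584; P1 = a_1 + q1*a_0 = 33458075/14690808.


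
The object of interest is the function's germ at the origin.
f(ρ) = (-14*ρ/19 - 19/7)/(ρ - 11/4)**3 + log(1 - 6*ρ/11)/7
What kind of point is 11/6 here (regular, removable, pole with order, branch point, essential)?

The point is a logarithmic branch point.

The term (1/7)*log(1 - ρ/(11/6)) has argument 1 - 11/6/(11/6) = 0 at 11/6: a logarithmic (infinitely-sheeted) branch point; the remaining terms are analytic or single-valued there.


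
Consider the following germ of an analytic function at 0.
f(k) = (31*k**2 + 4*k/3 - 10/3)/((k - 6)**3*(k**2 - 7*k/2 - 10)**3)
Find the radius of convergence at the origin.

The radius of convergence is -7/4 + (1/4)*sqrt(209).

Denominator factor (k - 6)^3: pole of order 3 at 6, modulus 6.
Denominator factor (k**2 - 7*k/2 - 10)^3: discriminant 209/4, real irrational roots 7/4 + (1/4)*sqrt(209) and 7/4 - (1/4)*sqrt(209); poles of order 3, moduli 7/4 + (1/4)*sqrt(209) and -7/4 + (1/4)*sqrt(209).
The radius of convergence is the smallest modulus among the singular points: -7/4 + (1/4)*sqrt(209).


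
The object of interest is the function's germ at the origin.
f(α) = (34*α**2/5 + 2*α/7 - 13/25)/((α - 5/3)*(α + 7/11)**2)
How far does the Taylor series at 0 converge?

The radius of convergence is 7/11.

Denominator factor (α - 5/3): pole of order 1 at 5/3, modulus 5/3.
Denominator factor (α + 7/11)^2: pole of order 2 at -7/11, modulus 7/11.
The radius of convergence is the smallest modulus among the singular points: 7/11.


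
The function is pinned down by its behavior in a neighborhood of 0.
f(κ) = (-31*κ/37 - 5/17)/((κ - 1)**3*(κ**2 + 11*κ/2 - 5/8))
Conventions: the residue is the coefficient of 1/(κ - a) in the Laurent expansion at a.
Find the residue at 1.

At the order-3 pole 1 set g(κ) = (κ - (1))^3*f(κ) = (-31*κ/37 - 5/17)/(κ**2 + 11*κ/2 - 5/8).
Order-3 pole: residue = g''(a)/2; g''(1) = -12949568/65304667, so the residue is -6474784/65304667.

The residue is -6474784/65304667.


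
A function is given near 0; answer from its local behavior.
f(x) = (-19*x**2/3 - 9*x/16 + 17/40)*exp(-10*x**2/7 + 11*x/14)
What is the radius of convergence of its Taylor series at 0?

The radius of convergence is infinite.

The factor exp(-10*x**2/7 + 11*x/14) is entire and contributes no finite singular point.
The polynomial part has no poles.
No finite singular points: the Taylor series at 0 converges everywhere.


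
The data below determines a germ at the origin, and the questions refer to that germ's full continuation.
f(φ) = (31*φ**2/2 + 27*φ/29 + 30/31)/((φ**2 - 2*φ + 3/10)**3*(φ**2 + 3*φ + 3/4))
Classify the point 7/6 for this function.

Denominator factors: φ**2 + 3*φ + 3/4 = 101/18 at φ = 7/6; φ**2 - 2*φ + 3/10 = -121/180 at φ = 7/6 — none vanishes.
So the germ continues analytically to 7/6.

The point is a regular point.


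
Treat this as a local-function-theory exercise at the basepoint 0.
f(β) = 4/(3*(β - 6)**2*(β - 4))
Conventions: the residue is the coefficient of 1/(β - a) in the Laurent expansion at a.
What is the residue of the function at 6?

At the order-2 pole 6 set g(β) = (β - (6))^2*f(β) = 4/(3*(β - 4)).
Order-2 pole: residue = g'(a); g'(6) = -1/3, so the residue is -1/3.

The residue is -1/3.


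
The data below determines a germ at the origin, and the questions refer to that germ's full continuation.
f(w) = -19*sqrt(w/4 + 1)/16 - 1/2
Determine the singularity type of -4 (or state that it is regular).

The point is an algebraic (square-root) branch point.

The term (-19/16)*sqrt(1 - w/(-4)) has argument 1 - -4/(-4) = 0 at -4: a square-root (algebraic, two-sheeted) branch point; the remaining terms are analytic or single-valued there.


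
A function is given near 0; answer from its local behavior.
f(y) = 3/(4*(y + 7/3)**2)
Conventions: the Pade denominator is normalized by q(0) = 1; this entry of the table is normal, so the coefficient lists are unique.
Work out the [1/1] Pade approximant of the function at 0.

The Pade approximant has numerator coefficients [27/196, -81/2744]; denominator coefficients [1, 9/14].

Taylor coefficients needed (expand at 0): a_0 = 27/196, a_1 = -81/686, a_2 = 729/9604.
Write the denominator as Q(y) = 1 + q1*y. Requiring Q*f - P = O(y^3) with deg P <= 1 kills the coefficients of y^2..y^2 in Q*f:
  y^2: a_2 + q1*a_1 = 0, i.e. 729/9604 + (-81/686)*q1 = 0.
Solving this linear system: q1 = 9/14.
The numerator is Q*f truncated at degree 1: P0 = a_0 = 27/196; P1 = a_1 + q1*a_0 = -81/2744.


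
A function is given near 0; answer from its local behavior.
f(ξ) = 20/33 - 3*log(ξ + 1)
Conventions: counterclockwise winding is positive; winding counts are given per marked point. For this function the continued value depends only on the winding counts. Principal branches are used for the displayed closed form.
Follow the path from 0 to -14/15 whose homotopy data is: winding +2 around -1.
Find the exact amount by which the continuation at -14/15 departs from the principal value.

Continued minus principal equals -(12)*pi*i.

The rational part is single-valued and drops out of the difference; each branch term changes only by its own monodromy.
(-3)*log(1 - ξ/(-1)): each positive loop around -1 adds 2*pi*i to the log, so winding +2 contributes (-3)*(2)*2*pi*i = -(12)*pi*i.
Summing the contributions at ξ = -14/15 gives -(12)*pi*i.


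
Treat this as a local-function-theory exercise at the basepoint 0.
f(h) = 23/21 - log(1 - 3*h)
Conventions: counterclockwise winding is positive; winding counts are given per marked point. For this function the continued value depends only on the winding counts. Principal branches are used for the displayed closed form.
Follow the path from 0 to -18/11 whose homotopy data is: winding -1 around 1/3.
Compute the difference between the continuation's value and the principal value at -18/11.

Continued minus principal equals (2)*pi*i.

The rational part is single-valued and drops out of the difference; each branch term changes only by its own monodromy.
(-1)*log(1 - h/(1/3)): each positive loop around 1/3 adds 2*pi*i to the log, so winding -1 contributes (-1)*(-1)*2*pi*i = (2)*pi*i.
Summing the contributions at h = -18/11 gives (2)*pi*i.


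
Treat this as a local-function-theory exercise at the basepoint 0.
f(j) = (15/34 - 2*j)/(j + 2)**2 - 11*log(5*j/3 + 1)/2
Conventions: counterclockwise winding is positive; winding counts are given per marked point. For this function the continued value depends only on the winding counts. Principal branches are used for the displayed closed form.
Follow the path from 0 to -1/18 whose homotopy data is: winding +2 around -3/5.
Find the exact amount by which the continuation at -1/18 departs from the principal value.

Continued minus principal equals -(22)*pi*i.

The rational part is single-valued and drops out of the difference; each branch term changes only by its own monodromy.
(-11/2)*log(1 - j/(-3/5)): each positive loop around -3/5 adds 2*pi*i to the log, so winding +2 contributes (-11/2)*(2)*2*pi*i = -(22)*pi*i.
Summing the contributions at j = -1/18 gives -(22)*pi*i.


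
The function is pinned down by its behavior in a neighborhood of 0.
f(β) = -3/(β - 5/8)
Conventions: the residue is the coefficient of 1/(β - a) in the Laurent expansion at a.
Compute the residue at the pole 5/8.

The residue is -3.

At the order-1 pole 5/8 set g(β) = (β - (5/8))*f(β) = -3.
Simple pole: residue = g(a) at a = 5/8, which is -3.


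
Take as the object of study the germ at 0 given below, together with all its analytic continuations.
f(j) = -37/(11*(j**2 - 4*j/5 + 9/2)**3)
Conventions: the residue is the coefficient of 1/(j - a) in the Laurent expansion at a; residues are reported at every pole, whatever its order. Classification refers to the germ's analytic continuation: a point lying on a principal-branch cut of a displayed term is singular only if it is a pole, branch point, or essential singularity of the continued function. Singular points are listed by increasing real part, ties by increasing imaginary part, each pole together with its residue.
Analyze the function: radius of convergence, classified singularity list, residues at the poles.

Radius of convergence at 0: (3/2)*sqrt(2).
At (2/5) - ((1/10)*sqrt(434))*i: a pole of order 3; residue -((346875/449605772)*sqrt(434))*i.
At (2/5) + ((1/10)*sqrt(434))*i: a pole of order 3; residue ((346875/449605772)*sqrt(434))*i.


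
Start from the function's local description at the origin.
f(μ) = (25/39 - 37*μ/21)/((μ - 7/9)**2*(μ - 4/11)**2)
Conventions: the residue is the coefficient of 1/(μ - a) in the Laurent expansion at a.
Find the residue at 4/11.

The residue is -64369701/6271811.

At the order-2 pole 4/11 set g(μ) = (μ - (4/11))^2*f(μ) = (25/39 - 37*μ/21)/(μ - 7/9)**2.
Order-2 pole: residue = g'(a); g'(4/11) = -64369701/6271811, so the residue is -64369701/6271811.


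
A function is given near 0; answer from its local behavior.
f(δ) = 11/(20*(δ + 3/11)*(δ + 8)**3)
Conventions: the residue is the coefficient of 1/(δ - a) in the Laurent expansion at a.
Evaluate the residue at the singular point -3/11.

The residue is 14641/12282500.

At the order-1 pole -3/11 set g(δ) = (δ - (-3/11))*f(δ) = 11/(20*(δ + 8)**3).
Simple pole: residue = g(a) at a = -3/11, which is 14641/12282500.


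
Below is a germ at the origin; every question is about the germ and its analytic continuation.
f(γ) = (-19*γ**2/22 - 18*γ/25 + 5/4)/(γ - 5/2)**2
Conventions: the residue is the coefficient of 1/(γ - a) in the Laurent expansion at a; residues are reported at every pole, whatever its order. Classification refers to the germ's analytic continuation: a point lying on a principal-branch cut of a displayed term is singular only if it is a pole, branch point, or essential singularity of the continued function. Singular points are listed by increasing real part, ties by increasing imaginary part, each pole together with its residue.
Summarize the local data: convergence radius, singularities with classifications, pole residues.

Denominator factor (γ - 5/2)^2: pole of order 2 at 5/2, modulus 5/2.
The radius of convergence is the smallest modulus among the singular points: 5/2.
At the order-2 pole 5/2 set g(γ) = (γ - (5/2))^2*f(γ) = -19*γ**2/22 - 18*γ/25 + 5/4.
Order-2 pole: residue = g'(a); g'(5/2) = -2771/550, so the residue is -2771/550.

Radius of convergence at 0: 5/2.
At 5/2: a pole of order 2; residue -2771/550.


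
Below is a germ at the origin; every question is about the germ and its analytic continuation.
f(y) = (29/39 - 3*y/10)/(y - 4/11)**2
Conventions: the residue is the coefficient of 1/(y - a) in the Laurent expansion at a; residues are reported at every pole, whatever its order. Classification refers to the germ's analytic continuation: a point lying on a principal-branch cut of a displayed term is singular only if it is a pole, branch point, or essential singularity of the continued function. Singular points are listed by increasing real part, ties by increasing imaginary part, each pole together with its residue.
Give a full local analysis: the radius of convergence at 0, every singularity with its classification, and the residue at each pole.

Radius of convergence at 0: 4/11.
At 4/11: a pole of order 2; residue -3/10.

Denominator factor (y - 4/11)^2: pole of order 2 at 4/11, modulus 4/11.
The radius of convergence is the smallest modulus among the singular points: 4/11.
At the order-2 pole 4/11 set g(y) = (y - (4/11))^2*f(y) = 29/39 - 3*y/10.
Order-2 pole: residue = g'(a); g'(4/11) = -3/10, so the residue is -3/10.


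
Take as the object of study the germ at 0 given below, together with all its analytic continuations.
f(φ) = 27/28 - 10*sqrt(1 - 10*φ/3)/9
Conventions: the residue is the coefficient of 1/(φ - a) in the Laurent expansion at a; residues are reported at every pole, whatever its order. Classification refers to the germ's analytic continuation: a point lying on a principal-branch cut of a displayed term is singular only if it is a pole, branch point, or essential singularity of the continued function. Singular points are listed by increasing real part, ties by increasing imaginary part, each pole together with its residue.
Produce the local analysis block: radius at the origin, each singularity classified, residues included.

Branch term (-10/9)*sqrt(1 - φ/(3/10)): its argument vanishes at φ = 3/10, a square-root branch point, modulus 3/10.
The radius of convergence is the smallest modulus among the singular points: 3/10.

Radius of convergence at 0: 3/10.
At 3/10: an algebraic (square-root) branch point.


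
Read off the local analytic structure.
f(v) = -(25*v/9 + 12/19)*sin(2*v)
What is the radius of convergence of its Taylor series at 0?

The radius of convergence is infinite.

The factor -sin(2*v) is entire and contributes no finite singular point.
The polynomial part has no poles.
No finite singular points: the Taylor series at 0 converges everywhere.


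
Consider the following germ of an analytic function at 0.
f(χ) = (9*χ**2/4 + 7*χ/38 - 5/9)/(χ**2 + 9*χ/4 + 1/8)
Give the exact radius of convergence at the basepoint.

Denominator factor (χ**2 + 9*χ/4 + 1/8): discriminant 73/16, real irrational roots -9/8 + (1/8)*sqrt(73) and -9/8 - (1/8)*sqrt(73); poles of order 1, moduli 9/8 - (1/8)*sqrt(73) and 9/8 + (1/8)*sqrt(73).
The radius of convergence is the smallest modulus among the singular points: 9/8 - (1/8)*sqrt(73).

The radius of convergence is 9/8 - (1/8)*sqrt(73).


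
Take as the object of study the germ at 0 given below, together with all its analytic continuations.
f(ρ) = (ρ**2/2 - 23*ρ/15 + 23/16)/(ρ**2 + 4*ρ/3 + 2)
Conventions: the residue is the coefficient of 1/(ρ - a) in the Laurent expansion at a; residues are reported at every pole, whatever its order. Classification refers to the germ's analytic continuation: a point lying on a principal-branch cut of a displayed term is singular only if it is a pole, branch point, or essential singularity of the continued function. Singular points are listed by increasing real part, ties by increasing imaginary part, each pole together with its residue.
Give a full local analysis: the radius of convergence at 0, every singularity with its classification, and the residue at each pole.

Radius of convergence at 0: sqrt(2).
At (-2/3) - ((1/3)*sqrt(14))*i: a pole of order 1; residue (-11/10) + ((457/2240)*sqrt(14))*i.
At (-2/3) + ((1/3)*sqrt(14))*i: a pole of order 1; residue (-11/10) - ((457/2240)*sqrt(14))*i.

Denominator factor (ρ**2 + 4*ρ/3 + 2): discriminant -56/9, complex-conjugate roots (-2/3) + ((1/3)*sqrt(14))*i and (-2/3) - ((1/3)*sqrt(14))*i; poles of order 1, moduli sqrt(2) and sqrt(2).
The radius of convergence is the smallest modulus among the singular points: sqrt(2).
The factor ρ**2 + 4*ρ/3 + 2 splits as (ρ - a)(ρ - a') with a = (-2/3) - ((1/3)*sqrt(14))*i, a' = (-2/3) + ((1/3)*sqrt(14))*i. At the order-1 pole a set g(ρ) = (ρ - a)*f(ρ) = [ρ**2/2 - 23*ρ/15 + 23/16] / (ρ - a').
Simple pole: residue = g(a) at a = (-2/3) - ((1/3)*sqrt(14))*i, which is (-11/10) + ((457/2240)*sqrt(14))*i.
The factor ρ**2 + 4*ρ/3 + 2 splits as (ρ - a)(ρ - a') with a = (-2/3) + ((1/3)*sqrt(14))*i, a' = (-2/3) - ((1/3)*sqrt(14))*i. At the order-1 pole a set g(ρ) = (ρ - a)*f(ρ) = [ρ**2/2 - 23*ρ/15 + 23/16] / (ρ - a').
Simple pole: residue = g(a) at a = (-2/3) + ((1/3)*sqrt(14))*i, which is (-11/10) - ((457/2240)*sqrt(14))*i.
List the singular points by increasing real part (a conjugate pair: the negative imaginary part first).


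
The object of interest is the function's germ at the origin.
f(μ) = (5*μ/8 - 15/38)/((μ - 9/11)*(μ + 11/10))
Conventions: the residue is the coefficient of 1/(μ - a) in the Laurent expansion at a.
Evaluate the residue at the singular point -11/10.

At the order-1 pole -11/10 set g(μ) = (μ - (-11/10))*f(μ) = (5*μ/8 - 15/38)/(μ - 9/11).
Simple pole: residue = g(a) at a = -11/10, which is 18095/32072.

The residue is 18095/32072.


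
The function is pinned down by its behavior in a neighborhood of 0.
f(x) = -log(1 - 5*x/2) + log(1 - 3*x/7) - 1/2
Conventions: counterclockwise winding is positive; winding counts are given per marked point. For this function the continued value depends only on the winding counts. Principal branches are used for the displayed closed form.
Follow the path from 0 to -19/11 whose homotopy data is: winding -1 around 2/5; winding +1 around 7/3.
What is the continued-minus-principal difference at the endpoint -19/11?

The rational part is single-valued and drops out of the difference; each branch term changes only by its own monodromy.
(-1)*log(1 - x/(2/5)): each positive loop around 2/5 adds 2*pi*i to the log, so winding -1 contributes (-1)*(-1)*2*pi*i = (2)*pi*i.
(1)*log(1 - x/(7/3)): each positive loop around 7/3 adds 2*pi*i to the log, so winding +1 contributes (1)*(1)*2*pi*i = (2)*pi*i.
Summing the contributions at x = -19/11 gives (4)*pi*i.

Continued minus principal equals (4)*pi*i.


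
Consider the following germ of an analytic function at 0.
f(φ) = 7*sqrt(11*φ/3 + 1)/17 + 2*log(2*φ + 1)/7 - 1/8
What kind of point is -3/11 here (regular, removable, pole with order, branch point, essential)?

The point is an algebraic (square-root) branch point.

The term (7/17)*sqrt(1 - φ/(-3/11)) has argument 1 - -3/11/(-3/11) = 0 at -3/11: a square-root (algebraic, two-sheeted) branch point; the remaining terms are analytic or single-valued there.


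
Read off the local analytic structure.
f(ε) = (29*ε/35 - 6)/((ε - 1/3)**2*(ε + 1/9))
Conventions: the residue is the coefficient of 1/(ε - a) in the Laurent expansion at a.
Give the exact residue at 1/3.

At the order-2 pole 1/3 set g(ε) = (ε - (1/3))^2*f(ε) = (29*ε/35 - 6)/(ε + 1/9).
Order-2 pole: residue = g'(a); g'(1/3) = 17271/560, so the residue is 17271/560.

The residue is 17271/560.


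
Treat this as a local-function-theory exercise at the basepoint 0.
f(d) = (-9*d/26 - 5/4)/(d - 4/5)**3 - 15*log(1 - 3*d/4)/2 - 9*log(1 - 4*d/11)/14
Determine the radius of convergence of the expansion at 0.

Denominator factor (d - 4/5)^3: pole of order 3 at 4/5, modulus 4/5.
Branch term (-15/2)*log(1 - d/(4/3)): its argument vanishes at d = 4/3, a logarithmic branch point, modulus 4/3.
Branch term (-9/14)*log(1 - d/(11/4)): its argument vanishes at d = 11/4, a logarithmic branch point, modulus 11/4.
The radius of convergence is the smallest modulus among the singular points: 4/5.

The radius of convergence is 4/5.


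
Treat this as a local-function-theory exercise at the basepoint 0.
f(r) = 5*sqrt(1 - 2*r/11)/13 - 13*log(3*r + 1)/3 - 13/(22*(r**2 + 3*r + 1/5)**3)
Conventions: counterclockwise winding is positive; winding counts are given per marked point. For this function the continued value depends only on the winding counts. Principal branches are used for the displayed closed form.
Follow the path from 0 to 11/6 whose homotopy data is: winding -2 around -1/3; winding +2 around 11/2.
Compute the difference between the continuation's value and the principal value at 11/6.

Continued minus principal equals (52/3)*pi*i.

The rational part is single-valued and drops out of the difference; each branch term changes only by its own monodromy.
(5/13)*sqrt(1 - r/(11/2)): winding +2 is even, the square root returns to the same sheet, contribution 0.
(-13/3)*log(1 - r/(-1/3)): each positive loop around -1/3 adds 2*pi*i to the log, so winding -2 contributes (-13/3)*(-2)*2*pi*i = (52/3)*pi*i.
Summing the contributions at r = 11/6 gives (52/3)*pi*i.


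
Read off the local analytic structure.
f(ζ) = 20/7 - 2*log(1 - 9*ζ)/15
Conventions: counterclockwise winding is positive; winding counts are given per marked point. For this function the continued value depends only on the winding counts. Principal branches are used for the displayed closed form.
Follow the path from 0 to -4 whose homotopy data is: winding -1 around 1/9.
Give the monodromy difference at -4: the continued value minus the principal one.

The rational part is single-valued and drops out of the difference; each branch term changes only by its own monodromy.
(-2/15)*log(1 - ζ/(1/9)): each positive loop around 1/9 adds 2*pi*i to the log, so winding -1 contributes (-2/15)*(-1)*2*pi*i = (4/15)*pi*i.
Summing the contributions at ζ = -4 gives (4/15)*pi*i.

Continued minus principal equals (4/15)*pi*i.


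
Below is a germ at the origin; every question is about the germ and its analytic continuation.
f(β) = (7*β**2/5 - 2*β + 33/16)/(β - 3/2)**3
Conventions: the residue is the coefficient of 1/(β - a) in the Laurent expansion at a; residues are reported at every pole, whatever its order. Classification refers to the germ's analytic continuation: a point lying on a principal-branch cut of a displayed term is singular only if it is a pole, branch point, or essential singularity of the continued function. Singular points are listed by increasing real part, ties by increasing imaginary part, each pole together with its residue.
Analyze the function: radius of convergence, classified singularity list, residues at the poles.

Radius of convergence at 0: 3/2.
At 3/2: a pole of order 3; residue 7/5.

Denominator factor (β - 3/2)^3: pole of order 3 at 3/2, modulus 3/2.
The radius of convergence is the smallest modulus among the singular points: 3/2.
At the order-3 pole 3/2 set g(β) = (β - (3/2))^3*f(β) = 7*β**2/5 - 2*β + 33/16.
Order-3 pole: residue = g''(a)/2; g''(3/2) = 14/5, so the residue is 7/5.


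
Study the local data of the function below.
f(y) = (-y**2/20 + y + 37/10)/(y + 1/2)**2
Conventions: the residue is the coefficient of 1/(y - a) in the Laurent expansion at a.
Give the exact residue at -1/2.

At the order-2 pole -1/2 set g(y) = (y - (-1/2))^2*f(y) = -y**2/20 + y + 37/10.
Order-2 pole: residue = g'(a); g'(-1/2) = 21/20, so the residue is 21/20.

The residue is 21/20.


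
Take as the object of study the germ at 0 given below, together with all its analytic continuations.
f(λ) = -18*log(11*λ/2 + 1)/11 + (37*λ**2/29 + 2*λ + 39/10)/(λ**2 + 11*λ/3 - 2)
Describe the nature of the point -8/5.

Denominator factors: λ**2 + 11*λ/3 - 2 = -398/75 at λ = -8/5 — none vanishes.
Branch term log(1 - λ/(-2/11)): argument at -8/5 is -39/5, nonzero, so -8/5 is not its branch point (a point on a principal cut is still regular for the continued germ).
So the germ continues analytically to -8/5.

The point is a regular point.


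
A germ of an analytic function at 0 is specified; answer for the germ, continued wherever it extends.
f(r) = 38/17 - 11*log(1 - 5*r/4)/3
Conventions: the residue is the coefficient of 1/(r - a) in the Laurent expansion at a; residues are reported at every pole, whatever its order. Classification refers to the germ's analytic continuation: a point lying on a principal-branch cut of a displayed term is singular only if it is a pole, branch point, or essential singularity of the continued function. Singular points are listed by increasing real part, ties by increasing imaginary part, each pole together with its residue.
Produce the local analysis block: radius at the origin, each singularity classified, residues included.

Branch term (-11/3)*log(1 - r/(4/5)): its argument vanishes at r = 4/5, a logarithmic branch point, modulus 4/5.
The radius of convergence is the smallest modulus among the singular points: 4/5.

Radius of convergence at 0: 4/5.
At 4/5: a logarithmic branch point.


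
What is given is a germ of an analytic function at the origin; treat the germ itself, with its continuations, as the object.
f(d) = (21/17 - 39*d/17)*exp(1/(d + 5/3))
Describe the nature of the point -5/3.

The exponent 1/(d - (-5/3)) has a pole at -5/3, so exp(1/(d - (-5/3))) takes every nonzero value near it: an essential singularity (not a pole of any order).

The point is an essential singularity.


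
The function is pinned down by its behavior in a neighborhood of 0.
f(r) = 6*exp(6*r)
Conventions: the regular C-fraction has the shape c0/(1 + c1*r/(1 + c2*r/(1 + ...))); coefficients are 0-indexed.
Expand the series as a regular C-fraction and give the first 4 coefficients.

Taylor coefficients (expand at 0): a_0 = 6, a_1 = 36, a_2 = 108, a_3 = 216.
c0 = a_0 = 6. Peel one level at a time: if S = 1 + c*r/S' with S'(0) = 1, then c is the r-coefficient of S and S' = c*r/(S - 1).
S_1 = c0/f = 1 + (-6)*r + (18)*r^2 + ...; c1 = -6.
S_2 = c1*r/(S_1 - 1) = 1 + (3)*r + (3)*r^2 + ...; c2 = 3.
S_3 = c2*r/(S_2 - 1) = 1 + (-1)*r + ...; c3 = -1.

The regular C-fraction coefficients are [6, -6, 3, -1].


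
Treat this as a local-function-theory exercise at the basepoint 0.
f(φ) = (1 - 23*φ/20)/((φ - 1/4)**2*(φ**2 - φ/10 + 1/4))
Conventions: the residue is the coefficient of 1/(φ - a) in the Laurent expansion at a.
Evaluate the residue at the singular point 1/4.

The residue is -3940/529.

At the order-2 pole 1/4 set g(φ) = (φ - (1/4))^2*f(φ) = (1 - 23*φ/20)/(φ**2 - φ/10 + 1/4).
Order-2 pole: residue = g'(a); g'(1/4) = -3940/529, so the residue is -3940/529.


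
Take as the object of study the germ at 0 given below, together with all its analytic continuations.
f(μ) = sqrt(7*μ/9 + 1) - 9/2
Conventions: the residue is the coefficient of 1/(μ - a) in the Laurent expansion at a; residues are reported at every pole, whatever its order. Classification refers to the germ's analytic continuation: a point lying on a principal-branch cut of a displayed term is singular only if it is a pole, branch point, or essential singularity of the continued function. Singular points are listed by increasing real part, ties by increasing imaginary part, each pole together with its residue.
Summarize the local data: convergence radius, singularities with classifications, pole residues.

Branch term (1)*sqrt(1 - μ/(-9/7)): its argument vanishes at μ = -9/7, a square-root branch point, modulus 9/7.
The radius of convergence is the smallest modulus among the singular points: 9/7.

Radius of convergence at 0: 9/7.
At -9/7: an algebraic (square-root) branch point.
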